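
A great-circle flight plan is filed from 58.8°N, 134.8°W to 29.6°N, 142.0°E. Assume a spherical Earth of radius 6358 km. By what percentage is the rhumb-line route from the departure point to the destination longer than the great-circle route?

Great circle: σ = 1.0749 rad → d_gc = Rσ = 6834.1 km
Rhumb: Δφ = -0.5096, Δλ = -1.4521, Δψ = -0.7345, q = Δφ/Δψ = 0.6938 → d_rh = R√(Δφ²+q²Δλ²) = 7178.5 km
Excess = (7178.5 − 6834.1) / 6834.1 = 344.4 / 6834.1 = 5.04% ≈ 5.0%

5.0%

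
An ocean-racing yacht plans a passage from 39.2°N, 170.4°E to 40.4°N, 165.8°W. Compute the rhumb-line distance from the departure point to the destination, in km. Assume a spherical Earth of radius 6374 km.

2038 km

Rhumb course C = atan2(Δλ, Δψ) with Δψ = ln[tan(π/4+φ₂/2)/tan(π/4+φ₁/2)] = +0.0273, Δλ = +0.4154 → C = 86.25°
d = R·|Δφ| / |cos C| = 6374·0.02094 / 0.06549 = 2038 km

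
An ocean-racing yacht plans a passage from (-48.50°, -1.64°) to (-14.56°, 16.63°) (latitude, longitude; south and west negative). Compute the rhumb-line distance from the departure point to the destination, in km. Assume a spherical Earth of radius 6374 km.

Δψ = ln[tan(π/4+φ₂/2)/tan(π/4+φ₁/2)] = +0.7137;  Δφ = +0.5924 rad,  Δλ = +0.3189 rad
q = Δφ/Δψ = 0.8300
d = R·√(Δφ² + q²Δλ²) = 6374·0.64880 = 4135 km

4135 km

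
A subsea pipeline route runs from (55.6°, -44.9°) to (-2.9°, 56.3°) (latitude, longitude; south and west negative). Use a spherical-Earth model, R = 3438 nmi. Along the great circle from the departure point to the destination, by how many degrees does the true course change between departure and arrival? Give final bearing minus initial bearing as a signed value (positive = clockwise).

+63.5°

Initial bearing θ₁ = atan2(sin Δλ cos φ₂, cos φ₁ sin φ₂ − sin φ₁ cos φ₂ cos Δλ) = 82.36°
Final bearing θ₂ = (initial bearing from the destination back to the start) + 180° = 145.90°
Δθ = θ₂ − θ₁ = +63.5°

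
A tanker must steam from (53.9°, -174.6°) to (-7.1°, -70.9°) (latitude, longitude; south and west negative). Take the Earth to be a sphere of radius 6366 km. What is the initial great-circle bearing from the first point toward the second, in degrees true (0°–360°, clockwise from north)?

83.1°

θ = atan2( sin Δλ·cos φ₂ ,  cos φ₁ sin φ₂ − sin φ₁ cos φ₂ cos Δλ )
  = atan2(+0.9641, +0.1171) = 83.08°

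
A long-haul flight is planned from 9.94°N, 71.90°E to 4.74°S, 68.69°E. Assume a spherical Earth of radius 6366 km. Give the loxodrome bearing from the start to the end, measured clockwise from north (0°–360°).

Meridional parts: M(φ₁)=+0.1744, M(φ₂)=-0.0828 → ΔM = -0.2572;  Δλ = -0.0560 rad
tan C = Δλ / ΔM = +0.2178 → C = 192.29°

192.3°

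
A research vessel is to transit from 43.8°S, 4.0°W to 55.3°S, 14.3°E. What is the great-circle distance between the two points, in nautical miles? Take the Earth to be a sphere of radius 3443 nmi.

cos σ = sin φ₁ sin φ₂ + cos φ₁ cos φ₂ cos Δλ
      = sin(-43.80°)sin(-55.30°) + cos(-43.80°)cos(-55.30°)cos(18.30°) = 0.9591
σ = 16.434° → d = Rσ = 3443·0.28683 = 988 nmi

988 nmi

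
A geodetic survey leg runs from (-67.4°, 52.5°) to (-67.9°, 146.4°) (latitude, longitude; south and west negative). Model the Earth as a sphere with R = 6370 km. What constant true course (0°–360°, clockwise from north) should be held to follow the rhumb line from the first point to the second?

Δψ = ln[tan(π/4+φ₂/2)/tan(π/4+φ₁/2)] = -0.0229
Δλ = +1.6389 rad (taken the short way round)
course = atan2(Δλ, Δψ) = 90.80°

90.8°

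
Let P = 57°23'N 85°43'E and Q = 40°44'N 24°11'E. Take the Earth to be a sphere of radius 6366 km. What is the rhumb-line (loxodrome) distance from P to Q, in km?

Δψ = ln[tan(π/4+φ₂/2)/tan(π/4+φ₁/2)] = -0.4493;  Δφ = -0.2906 rad,  Δλ = -1.0740 rad
q = Δφ/Δψ = 0.6468
d = R·√(Δφ² + q²Δλ²) = 6366·0.75293 = 4793 km

4793 km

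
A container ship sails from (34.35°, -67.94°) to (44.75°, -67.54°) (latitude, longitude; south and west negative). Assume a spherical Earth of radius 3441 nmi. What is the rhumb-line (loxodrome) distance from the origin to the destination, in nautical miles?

Δψ = ln[tan(π/4+φ₂/2)/tan(π/4+φ₁/2)] = +0.2362;  Δφ = +0.1815 rad,  Δλ = +0.0070 rad
q = Δφ/Δψ = 0.7686
d = R·√(Δφ² + q²Δλ²) = 3441·0.18159 = 625 nmi

625 nmi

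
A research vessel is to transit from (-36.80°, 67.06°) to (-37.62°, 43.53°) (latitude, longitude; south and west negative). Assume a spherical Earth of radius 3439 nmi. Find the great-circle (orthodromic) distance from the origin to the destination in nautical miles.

cos σ = sin φ₁ sin φ₂ + cos φ₁ cos φ₂ cos Δλ
      = sin(-36.80°)sin(-37.62°) + cos(-36.80°)cos(-37.62°)cos(-23.53°) = 0.9472
σ = 18.709° → d = Rσ = 3439·0.32653 = 1123 nmi

1123 nmi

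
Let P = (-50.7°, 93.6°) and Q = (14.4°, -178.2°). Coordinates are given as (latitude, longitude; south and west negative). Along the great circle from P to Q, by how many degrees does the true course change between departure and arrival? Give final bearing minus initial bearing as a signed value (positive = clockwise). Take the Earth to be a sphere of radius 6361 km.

Initial bearing θ₁ = atan2(sin Δλ cos φ₂, cos φ₁ sin φ₂ − sin φ₁ cos φ₂ cos Δλ) = 79.41°
Final bearing θ₂ = (initial bearing from the destination back to the start) + 180° = 40.00°
Δθ = θ₂ − θ₁ = -39.4°

-39.4°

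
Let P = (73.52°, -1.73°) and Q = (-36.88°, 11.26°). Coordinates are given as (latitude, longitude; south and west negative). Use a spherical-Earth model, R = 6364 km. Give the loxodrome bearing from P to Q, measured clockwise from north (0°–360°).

175.1°

Meridional parts: M(φ₁)=+1.9323, M(φ₂)=-0.6934 → ΔM = -2.6257;  Δλ = +0.2267 rad
tan C = Δλ / ΔM = -0.0863 → C = 175.06°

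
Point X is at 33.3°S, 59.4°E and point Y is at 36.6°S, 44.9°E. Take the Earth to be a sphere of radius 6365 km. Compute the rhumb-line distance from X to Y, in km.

1370 km

Rhumb course C = atan2(Δλ, Δψ) with Δψ = ln[tan(π/4+φ₂/2)/tan(π/4+φ₁/2)] = -0.0703, Δλ = -0.2531 → C = 254.48°
d = R·|Δφ| / |cos C| = 6365·0.05760 / 0.26761 = 1370 km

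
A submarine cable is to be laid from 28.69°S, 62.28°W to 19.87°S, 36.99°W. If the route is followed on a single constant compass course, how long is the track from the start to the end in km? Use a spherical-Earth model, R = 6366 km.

Rhumb course C = atan2(Δλ, Δψ) with Δψ = ln[tan(π/4+φ₂/2)/tan(π/4+φ₁/2)] = +0.1691, Δλ = +0.4414 → C = 69.04°
d = R·|Δφ| / |cos C| = 6366·0.15394 / 0.35777 = 2739 km

2739 km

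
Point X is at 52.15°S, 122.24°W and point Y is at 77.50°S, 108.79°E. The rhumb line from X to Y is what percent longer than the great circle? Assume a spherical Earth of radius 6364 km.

Great circle: σ = 0.8129 rad → d_gc = Rσ = 5173.4 km
Rhumb: Δφ = -0.4424, Δλ = -2.2510, Δψ = -1.1412, q = Δφ/Δψ = 0.3877 → d_rh = R√(Δφ²+q²Δλ²) = 6226.6 km
Excess = (6226.6 − 5173.4) / 5173.4 = 1053.2 / 5173.4 = 20.36% ≈ 20.4%

20.4%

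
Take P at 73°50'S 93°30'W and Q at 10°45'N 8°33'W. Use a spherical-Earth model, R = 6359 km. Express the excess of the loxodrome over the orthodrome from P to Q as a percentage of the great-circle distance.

Great circle: σ = 1.7265 rad → d_gc = Rσ = 10978.8 km
Rhumb: Δφ = +1.4763, Δλ = +1.4827, Δψ = +2.1405, q = Δφ/Δψ = 0.6897 → d_rh = R√(Δφ²+q²Δλ²) = 11419.6 km
Excess = (11419.6 − 10978.8) / 10978.8 = 440.8 / 10978.8 = 4.02% ≈ 4.0%

4.0%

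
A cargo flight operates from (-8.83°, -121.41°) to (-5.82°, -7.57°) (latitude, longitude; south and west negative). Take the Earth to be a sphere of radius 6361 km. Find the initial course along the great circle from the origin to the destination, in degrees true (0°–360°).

100.1°

N = sin Δλ·cos φ₂ = +0.9100;  D = cos φ₁ sin φ₂ − sin φ₁ cos φ₂ cos Δλ = -0.1619
initial course = atan2(N, D) = 100.09°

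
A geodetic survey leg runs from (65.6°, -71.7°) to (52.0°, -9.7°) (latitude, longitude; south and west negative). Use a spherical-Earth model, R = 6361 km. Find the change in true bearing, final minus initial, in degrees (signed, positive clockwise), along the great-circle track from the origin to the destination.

+54.7°

Initial bearing θ₁ = atan2(sin Δλ cos φ₂, cos φ₁ sin φ₂ − sin φ₁ cos φ₂ cos Δλ) = 83.46°
Final bearing θ₂ = (initial bearing from the destination back to the start) + 180° = 138.19°
Δθ = θ₂ − θ₁ = +54.7°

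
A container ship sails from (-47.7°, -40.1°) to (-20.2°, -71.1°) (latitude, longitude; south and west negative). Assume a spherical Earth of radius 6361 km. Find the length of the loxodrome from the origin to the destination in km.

4144 km

Δψ = ln[tan(π/4+φ₂/2)/tan(π/4+φ₁/2)] = +0.5896;  Δφ = +0.4800 rad,  Δλ = -0.5411 rad
q = Δφ/Δψ = 0.8141
d = R·√(Δφ² + q²Δλ²) = 6361·0.65144 = 4144 km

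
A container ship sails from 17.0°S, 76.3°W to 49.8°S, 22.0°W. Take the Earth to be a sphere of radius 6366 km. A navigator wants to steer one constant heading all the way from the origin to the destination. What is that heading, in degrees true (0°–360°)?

126.6°

Meridional parts: M(φ₁)=-0.3012, M(φ₂)=-1.0053 → ΔM = -0.7041;  Δλ = +0.9477 rad
tan C = Δλ / ΔM = -1.3460 → C = 126.61°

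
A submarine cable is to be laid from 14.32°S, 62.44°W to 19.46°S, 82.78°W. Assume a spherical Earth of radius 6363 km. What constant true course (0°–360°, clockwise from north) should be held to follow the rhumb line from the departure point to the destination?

255.2°

Δψ = ln[tan(π/4+φ₂/2)/tan(π/4+φ₁/2)] = -0.0938
Δλ = -0.3550 rad (taken the short way round)
course = atan2(Δλ, Δψ) = 255.20°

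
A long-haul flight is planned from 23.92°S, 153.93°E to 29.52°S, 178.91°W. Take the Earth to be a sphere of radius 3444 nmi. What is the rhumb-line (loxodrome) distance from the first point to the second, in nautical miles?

Δψ = ln[tan(π/4+φ₂/2)/tan(π/4+φ₁/2)] = -0.1095;  Δφ = -0.0977 rad,  Δλ = +0.4740 rad
q = Δφ/Δψ = 0.8927
d = R·√(Δφ² + q²Δλ²) = 3444·0.43430 = 1496 nmi

1496 nmi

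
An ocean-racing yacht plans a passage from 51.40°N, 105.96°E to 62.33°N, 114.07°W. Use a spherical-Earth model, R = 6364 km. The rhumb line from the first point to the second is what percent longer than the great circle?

23.7%

Great circle: σ = 1.0812 rad → d_gc = Rσ = 6880.5 km
Rhumb: Δφ = +0.1908, Δλ = +2.4429, Δψ = +0.3521, q = Δφ/Δψ = 0.5419 → d_rh = R√(Δφ²+q²Δλ²) = 8511.2 km
Excess = (8511.2 − 6880.5) / 6880.5 = 1630.7 / 6880.5 = 23.70% ≈ 23.7%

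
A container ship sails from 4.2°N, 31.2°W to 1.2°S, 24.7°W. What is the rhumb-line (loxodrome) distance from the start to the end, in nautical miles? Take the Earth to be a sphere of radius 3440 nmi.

Rhumb course C = atan2(Δλ, Δψ) with Δψ = ln[tan(π/4+φ₂/2)/tan(π/4+φ₁/2)] = -0.0943, Δλ = +0.1134 → C = 129.74°
d = R·|Δφ| / |cos C| = 3440·0.09425 / 0.63929 = 507 nmi

507 nmi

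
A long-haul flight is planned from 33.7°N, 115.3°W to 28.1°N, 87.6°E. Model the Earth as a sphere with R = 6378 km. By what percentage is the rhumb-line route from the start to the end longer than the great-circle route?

Great circle: σ = 1.9984 rad → d_gc = Rσ = 12745.9 km
Rhumb: Δφ = -0.0977, Δλ = -2.7419, Δψ = -0.1140, q = Δφ/Δψ = 0.8575 → d_rh = R√(Δφ²+q²Δλ²) = 15008.5 km
Excess = (15008.5 − 12745.9) / 12745.9 = 2262.6 / 12745.9 = 17.752% ≈ 17.8%

17.8%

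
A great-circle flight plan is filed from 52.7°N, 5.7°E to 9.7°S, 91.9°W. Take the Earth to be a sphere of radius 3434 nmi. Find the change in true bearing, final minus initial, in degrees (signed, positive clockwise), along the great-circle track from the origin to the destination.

At departure: θ₁ = atan2(sin Δλ cos φ₂, cos φ₁ sin φ₂ − sin φ₁ cos φ₂ cos Δλ) = 270.09°
At arrival: θ₂ = atan2(sin Δλ cos φ₁, −cos φ₂ sin φ₁ + sin φ₂ cos φ₁ cos Δλ) = 217.94°
Δθ = θ₂ − θ₁ = -52.2°

-52.2°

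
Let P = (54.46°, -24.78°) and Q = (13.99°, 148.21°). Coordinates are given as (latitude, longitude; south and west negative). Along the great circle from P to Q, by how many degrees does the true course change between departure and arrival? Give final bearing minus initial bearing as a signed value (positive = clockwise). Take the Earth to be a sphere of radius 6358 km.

+168.3°

Initial bearing θ₁ = atan2(sin Δλ cos φ₂, cos φ₁ sin φ₂ − sin φ₁ cos φ₂ cos Δλ) = 7.30°
Final bearing θ₂ = (initial bearing from the destination back to the start) + 180° = 175.63°
Δθ = θ₂ − θ₁ = +168.3°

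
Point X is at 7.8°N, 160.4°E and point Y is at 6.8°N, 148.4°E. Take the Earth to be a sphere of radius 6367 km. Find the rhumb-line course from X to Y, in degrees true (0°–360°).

265.2°

Δψ = ln[tan(π/4+φ₂/2)/tan(π/4+φ₁/2)] = -0.0176
Δλ = -0.2094 rad (taken the short way round)
course = atan2(Δλ, Δψ) = 265.20°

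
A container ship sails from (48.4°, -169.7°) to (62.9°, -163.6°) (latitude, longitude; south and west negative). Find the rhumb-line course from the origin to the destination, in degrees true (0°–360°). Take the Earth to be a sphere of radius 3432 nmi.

Meridional parts: M(φ₁)=+0.9679, M(φ₂)=+1.4230 → ΔM = +0.4550;  Δλ = +0.1065 rad
tan C = Δλ / ΔM = +0.2340 → C = 13.17°

13.2°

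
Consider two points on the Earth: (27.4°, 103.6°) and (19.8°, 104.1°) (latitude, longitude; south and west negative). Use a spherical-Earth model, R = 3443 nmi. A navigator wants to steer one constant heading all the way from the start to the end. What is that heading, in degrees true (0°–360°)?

176.6°

Δψ = ln[tan(π/4+φ₂/2)/tan(π/4+φ₁/2)] = -0.1449
Δλ = +0.0087 rad (taken the short way round)
course = atan2(Δλ, Δψ) = 176.55°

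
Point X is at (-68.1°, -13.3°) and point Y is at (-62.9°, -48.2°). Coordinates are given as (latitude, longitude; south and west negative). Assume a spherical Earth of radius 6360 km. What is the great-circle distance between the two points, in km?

1680 km

cos σ = sin φ₁ sin φ₂ + cos φ₁ cos φ₂ cos Δλ
      = sin(-68.10°)sin(-62.90°) + cos(-68.10°)cos(-62.90°)cos(-34.90°) = 0.9653
σ = 15.132° → d = Rσ = 6360·0.26411 = 1680 km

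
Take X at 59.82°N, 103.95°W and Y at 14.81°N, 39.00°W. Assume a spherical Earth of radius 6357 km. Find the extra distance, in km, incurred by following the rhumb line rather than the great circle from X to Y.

169 km

Great circle: cos σ = sin φ₁ sin φ₂ + cos φ₁ cos φ₂ cos Δλ,  σ = 1.1299 rad → d_gc = 7182.8 km
Rhumb line: Δψ = -1.0493, q = Δφ/Δψ = 0.7487, d_rh = R√(Δφ²+q²Δλ²) = 7351.6 km
Excess = 7351.6 − 7182.8 = 168.8 ≈ 169 km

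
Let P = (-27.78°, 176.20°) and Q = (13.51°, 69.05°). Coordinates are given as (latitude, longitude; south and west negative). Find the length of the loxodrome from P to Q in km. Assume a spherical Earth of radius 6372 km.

12436 km

Rhumb course C = atan2(Δλ, Δψ) with Δψ = ln[tan(π/4+φ₂/2)/tan(π/4+φ₁/2)] = +0.7431, Δλ = -1.8701 → C = 291.67°
d = R·|Δφ| / |cos C| = 6372·0.72065 / 0.36925 = 12436 km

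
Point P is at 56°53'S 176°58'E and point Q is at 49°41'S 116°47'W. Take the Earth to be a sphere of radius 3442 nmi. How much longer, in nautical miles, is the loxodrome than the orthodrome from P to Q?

Great circle: cos σ = sin φ₁ sin φ₂ + cos φ₁ cos φ₂ cos Δλ,  σ = 0.6745 rad → d_gc = 2321.79 nmi
Rhumb line: Δψ = +0.2108, q = Δφ/Δψ = 0.5960, d_rh = R√(Δφ²+q²Δλ²) = 2411.32 nmi
Excess = 2411.32 − 2321.79 = 89.53 ≈ 90 nmi

90 nmi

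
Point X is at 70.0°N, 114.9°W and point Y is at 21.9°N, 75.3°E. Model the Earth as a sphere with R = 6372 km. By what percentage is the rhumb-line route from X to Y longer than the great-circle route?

Great circle: σ = 1.5326 rad → d_gc = Rσ = 9765.8 km
Rhumb: Δφ = -0.8395, Δλ = -2.9636, Δψ = -1.3435, q = Δφ/Δψ = 0.6249 → d_rh = R√(Δφ²+q²Δλ²) = 12955.5 km
Excess = (12955.5 − 9765.8) / 9765.8 = 3189.7 / 9765.8 = 32.66% ≈ 32.7%

32.7%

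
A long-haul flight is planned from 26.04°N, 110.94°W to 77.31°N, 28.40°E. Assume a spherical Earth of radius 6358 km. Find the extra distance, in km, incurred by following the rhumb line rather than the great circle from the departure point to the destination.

1640 km

Great circle: cos σ = sin φ₁ sin φ₂ + cos φ₁ cos φ₂ cos Δλ,  σ = 1.2885 rad → d_gc = 8192.4 km
Rhumb line: Δψ = +1.7255, q = Δφ/Δψ = 0.5186, d_rh = R√(Δφ²+q²Δλ²) = 9832.0 km
Excess = 9832.0 − 8192.4 = 1639.6 ≈ 1640 km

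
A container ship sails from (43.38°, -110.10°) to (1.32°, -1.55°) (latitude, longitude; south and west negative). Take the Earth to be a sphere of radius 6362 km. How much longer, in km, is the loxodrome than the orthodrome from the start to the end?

Great circle: cos σ = sin φ₁ sin φ₂ + cos φ₁ cos φ₂ cos Δλ,  σ = 1.7878 rad → d_gc = 11374.2 km
Rhumb line: Δψ = -0.8189, q = Δφ/Δψ = 0.8964, d_rh = R√(Δφ²+q²Δλ²) = 11771.0 km
Excess = 11771.0 − 11374.2 = 396.8 ≈ 397 km

397 km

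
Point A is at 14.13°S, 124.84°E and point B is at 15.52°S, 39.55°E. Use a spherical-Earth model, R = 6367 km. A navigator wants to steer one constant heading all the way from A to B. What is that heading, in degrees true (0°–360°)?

269.0°

Meridional parts: M(φ₁)=-0.2492, M(φ₂)=-0.2742 → ΔM = -0.0251;  Δλ = -1.4886 rad
tan C = Δλ / ΔM = +59.3155 → C = 269.03°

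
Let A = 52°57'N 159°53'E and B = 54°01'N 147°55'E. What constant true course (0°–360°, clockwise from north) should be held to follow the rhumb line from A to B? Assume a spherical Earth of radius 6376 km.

Δψ = ln[tan(π/4+φ₂/2)/tan(π/4+φ₁/2)] = +0.0313
Δλ = -0.2089 rad (taken the short way round)
course = atan2(Δλ, Δψ) = 278.52°

278.5°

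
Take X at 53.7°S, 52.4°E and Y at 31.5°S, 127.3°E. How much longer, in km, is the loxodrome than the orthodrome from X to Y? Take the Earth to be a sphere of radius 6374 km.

234 km

Great circle: cos σ = sin φ₁ sin φ₂ + cos φ₁ cos φ₂ cos Δλ,  σ = 0.9853 rad → d_gc = 6280.5 km
Rhumb line: Δψ = +0.5355, q = Δφ/Δψ = 0.7235, d_rh = R√(Δφ²+q²Δλ²) = 6514.9 km
Excess = 6514.9 − 6280.5 = 234.4 ≈ 234 km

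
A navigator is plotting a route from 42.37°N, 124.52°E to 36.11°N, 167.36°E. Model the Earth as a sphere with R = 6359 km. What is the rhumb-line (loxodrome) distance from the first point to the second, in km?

3743 km

Δψ = ln[tan(π/4+φ₂/2)/tan(π/4+φ₁/2)] = -0.1412;  Δφ = -0.1093 rad,  Δλ = +0.7477 rad
q = Δφ/Δψ = 0.7736
d = R·√(Δφ² + q²Δλ²) = 6359·0.58865 = 3743 km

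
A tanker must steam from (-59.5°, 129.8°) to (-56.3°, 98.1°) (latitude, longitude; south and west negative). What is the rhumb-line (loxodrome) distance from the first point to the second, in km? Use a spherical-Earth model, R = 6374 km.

1906 km

Rhumb course C = atan2(Δλ, Δψ) with Δψ = ln[tan(π/4+φ₂/2)/tan(π/4+φ₁/2)] = +0.1052, Δλ = -0.5533 → C = 280.76°
d = R·|Δφ| / |cos C| = 6374·0.05585 / 0.18677 = 1906 km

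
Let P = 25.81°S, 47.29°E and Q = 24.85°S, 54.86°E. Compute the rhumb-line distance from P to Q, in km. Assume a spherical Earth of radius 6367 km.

Δψ = ln[tan(π/4+φ₂/2)/tan(π/4+φ₁/2)] = +0.0185;  Δφ = +0.0168 rad,  Δλ = +0.1321 rad
q = Δφ/Δψ = 0.9038
d = R·√(Δφ² + q²Δλ²) = 6367·0.12059 = 768 km

768 km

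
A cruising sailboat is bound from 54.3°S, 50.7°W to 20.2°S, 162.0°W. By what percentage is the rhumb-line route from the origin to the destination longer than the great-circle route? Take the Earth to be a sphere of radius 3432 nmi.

Great circle: σ = 1.4892 rad → d_gc = Rσ = 5111.0 nmi
Rhumb: Δφ = +0.5952, Δλ = -1.9426, Δψ = +0.7730, q = Δφ/Δψ = 0.7699 → d_rh = R√(Δφ²+q²Δλ²) = 5524.3 nmi
Excess = (5524.3 − 5111.0) / 5111.0 = 413.3 / 5111.0 = 8.09% ≈ 8.1%

8.1%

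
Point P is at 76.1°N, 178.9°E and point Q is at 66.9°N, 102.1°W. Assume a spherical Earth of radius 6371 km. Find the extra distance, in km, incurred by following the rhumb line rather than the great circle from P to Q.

Great circle: cos σ = sin φ₁ sin φ₂ + cos φ₁ cos φ₂ cos Δλ,  σ = 0.4254 rad → d_gc = 2710.3 km
Rhumb line: Δψ = -0.5167, q = Δφ/Δψ = 0.3108, d_rh = R√(Δφ²+q²Δλ²) = 2915.2 km
Excess = 2915.2 − 2710.3 = 204.9 ≈ 205 km

205 km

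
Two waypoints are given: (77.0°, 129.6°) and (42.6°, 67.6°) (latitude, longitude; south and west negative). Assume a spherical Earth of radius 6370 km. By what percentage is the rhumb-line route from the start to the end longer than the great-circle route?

3.8%

Great circle: σ = 0.7418 rad → d_gc = Rσ = 4725.2 km
Rhumb: Δφ = -0.6004, Δλ = -1.0821, Δψ = -1.3488, q = Δφ/Δψ = 0.4451 → d_rh = R√(Δφ²+q²Δλ²) = 4903.2 km
Excess = (4903.2 − 4725.2) / 4725.2 = 178.0 / 4725.2 = 3.77% ≈ 3.8%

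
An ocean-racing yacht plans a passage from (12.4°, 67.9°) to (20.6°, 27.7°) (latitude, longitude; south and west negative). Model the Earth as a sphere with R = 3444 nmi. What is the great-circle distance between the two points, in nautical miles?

Haversine: a = sin²(Δφ/2)+cos φ₁ cos φ₂ sin²(Δλ/2) = 0.11308;  σ = 2·atan2(√a,√(1−a))
σ = 39.301° → d = Rσ = 3444·0.68593 = 2362 nmi

2362 nmi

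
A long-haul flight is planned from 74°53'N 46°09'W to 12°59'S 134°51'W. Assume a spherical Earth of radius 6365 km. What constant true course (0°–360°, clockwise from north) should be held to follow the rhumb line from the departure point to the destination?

Δψ = ln[tan(π/4+φ₂/2)/tan(π/4+φ₁/2)] = -2.2483
Δλ = -1.5481 rad (taken the short way round)
course = atan2(Δλ, Δψ) = 214.55°

214.5°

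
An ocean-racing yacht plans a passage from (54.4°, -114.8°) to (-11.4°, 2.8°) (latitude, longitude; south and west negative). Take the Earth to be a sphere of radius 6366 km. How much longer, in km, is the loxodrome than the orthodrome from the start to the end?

Great circle: cos σ = sin φ₁ sin φ₂ + cos φ₁ cos φ₂ cos Δλ,  σ = 2.0099 rad → d_gc = 12794.8 km
Rhumb line: Δψ = -1.3364, q = Δφ/Δψ = 0.8593, d_rh = R√(Δφ²+q²Δλ²) = 13398.7 km
Excess = 13398.7 − 12794.8 = 603.9 ≈ 604 km

604 km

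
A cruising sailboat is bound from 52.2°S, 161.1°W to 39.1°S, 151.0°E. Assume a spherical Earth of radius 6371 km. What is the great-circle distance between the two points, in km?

Haversine: a = sin²(Δφ/2)+cos φ₁ cos φ₂ sin²(Δλ/2) = 0.09139;  σ = 2·atan2(√a,√(1−a))
σ = 35.193° → d = Rσ = 6371·0.61423 = 3913 km

3913 km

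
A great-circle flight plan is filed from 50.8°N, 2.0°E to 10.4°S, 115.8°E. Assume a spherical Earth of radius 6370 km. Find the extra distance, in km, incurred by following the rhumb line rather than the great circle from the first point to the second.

475 km

Great circle: cos σ = sin φ₁ sin φ₂ + cos φ₁ cos φ₂ cos Δλ,  σ = 1.9722 rad → d_gc = 12563.2 km
Rhumb line: Δψ = -1.2151, q = Δφ/Δψ = 0.8791, d_rh = R√(Δφ²+q²Δλ²) = 13038.0 km
Excess = 13038.0 − 12563.2 = 474.8 ≈ 475 km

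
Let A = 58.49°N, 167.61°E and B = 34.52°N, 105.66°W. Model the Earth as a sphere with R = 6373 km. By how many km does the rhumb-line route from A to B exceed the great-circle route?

Great circle: cos σ = sin φ₁ sin φ₂ + cos φ₁ cos φ₂ cos Δλ,  σ = 1.0383 rad → d_gc = 6617.00 km
Rhumb line: Δψ = -0.6228, q = Δφ/Δψ = 0.6718, d_rh = R√(Δφ²+q²Δλ²) = 7007.51 km
Excess = 7007.51 − 6617.00 = 390.51 ≈ 391 km

391 km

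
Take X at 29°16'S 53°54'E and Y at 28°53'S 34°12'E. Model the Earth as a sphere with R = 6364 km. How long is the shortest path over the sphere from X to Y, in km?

1911 km

Haversine: a = sin²(Δφ/2)+cos φ₁ cos φ₂ sin²(Δλ/2) = 0.02236;  σ = 2·atan2(√a,√(1−a))
σ = 17.201° → d = Rσ = 6364·0.30022 = 1911 km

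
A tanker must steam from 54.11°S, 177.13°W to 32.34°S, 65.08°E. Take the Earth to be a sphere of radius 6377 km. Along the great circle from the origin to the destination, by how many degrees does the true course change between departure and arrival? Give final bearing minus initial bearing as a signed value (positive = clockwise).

At departure: θ₁ = atan2(sin Δλ cos φ₂, cos φ₁ sin φ₂ − sin φ₁ cos φ₂ cos Δλ) = 229.75°
At arrival: θ₂ = atan2(sin Δλ cos φ₁, −cos φ₂ sin φ₁ + sin φ₂ cos φ₁ cos Δλ) = 328.02°
Δθ = θ₂ − θ₁ = +98.3°

+98.3°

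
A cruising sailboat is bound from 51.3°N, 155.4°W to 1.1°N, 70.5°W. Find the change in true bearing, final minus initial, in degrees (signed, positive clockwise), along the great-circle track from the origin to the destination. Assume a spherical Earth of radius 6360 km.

+48.1°

At departure: θ₁ = atan2(sin Δλ cos φ₂, cos φ₁ sin φ₂ − sin φ₁ cos φ₂ cos Δλ) = 93.30°
At arrival: θ₂ = atan2(sin Δλ cos φ₁, −cos φ₂ sin φ₁ + sin φ₂ cos φ₁ cos Δλ) = 141.37°
Δθ = θ₂ − θ₁ = +48.1°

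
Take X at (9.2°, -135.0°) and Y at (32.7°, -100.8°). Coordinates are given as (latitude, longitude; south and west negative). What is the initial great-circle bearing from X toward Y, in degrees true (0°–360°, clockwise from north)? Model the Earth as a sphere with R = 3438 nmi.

48.3°

N = sin Δλ·cos φ₂ = +0.4730;  D = cos φ₁ sin φ₂ − sin φ₁ cos φ₂ cos Δλ = +0.4220
initial course = atan2(N, D) = 48.26°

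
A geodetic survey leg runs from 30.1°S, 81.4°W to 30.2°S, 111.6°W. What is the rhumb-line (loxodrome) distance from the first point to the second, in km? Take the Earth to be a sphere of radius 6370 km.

Δψ = ln[tan(π/4+φ₂/2)/tan(π/4+φ₁/2)] = -0.0020;  Δφ = -0.0017 rad,  Δλ = -0.5271 rad
q = Δφ/Δψ = 0.8647
d = R·√(Δφ² + q²Δλ²) = 6370·0.45578 = 2903 km

2903 km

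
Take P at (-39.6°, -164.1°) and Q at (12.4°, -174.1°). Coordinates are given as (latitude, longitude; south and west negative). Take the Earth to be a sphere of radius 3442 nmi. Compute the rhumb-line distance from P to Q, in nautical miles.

3174 nmi

Rhumb course C = atan2(Δλ, Δψ) with Δψ = ln[tan(π/4+φ₂/2)/tan(π/4+φ₁/2)] = +0.9720, Δλ = -0.1745 → C = 349.82°
d = R·|Δφ| / |cos C| = 3442·0.90757 / 0.98426 = 3174 nmi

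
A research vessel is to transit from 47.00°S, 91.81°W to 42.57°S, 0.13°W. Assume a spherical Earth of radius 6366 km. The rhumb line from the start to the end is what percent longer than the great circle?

6.3%

Great circle: σ = 1.0701 rad → d_gc = Rσ = 6812.3 km
Rhumb: Δφ = +0.0773, Δλ = +1.6001, Δψ = +0.1090, q = Δφ/Δψ = 0.7092 → d_rh = R√(Δφ²+q²Δλ²) = 7241.2 km
Excess = (7241.2 − 6812.3) / 6812.3 = 428.9 / 6812.3 = 6.30% ≈ 6.3%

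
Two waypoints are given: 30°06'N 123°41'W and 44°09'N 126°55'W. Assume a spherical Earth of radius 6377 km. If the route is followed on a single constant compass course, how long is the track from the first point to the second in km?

Δψ = ln[tan(π/4+φ₂/2)/tan(π/4+φ₁/2)] = +0.3092;  Δφ = +0.2452 rad,  Δλ = -0.0564 rad
q = Δφ/Δψ = 0.7930
d = R·√(Δφ² + q²Δλ²) = 6377·0.24927 = 1590 km

1590 km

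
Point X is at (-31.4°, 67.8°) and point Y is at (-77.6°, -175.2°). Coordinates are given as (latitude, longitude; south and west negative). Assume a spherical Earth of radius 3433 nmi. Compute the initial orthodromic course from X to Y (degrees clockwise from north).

θ = atan2( sin Δλ·cos φ₂ ,  cos φ₁ sin φ₂ − sin φ₁ cos φ₂ cos Δλ )
  = atan2(+0.1913, -0.8844) = 167.79°

167.8°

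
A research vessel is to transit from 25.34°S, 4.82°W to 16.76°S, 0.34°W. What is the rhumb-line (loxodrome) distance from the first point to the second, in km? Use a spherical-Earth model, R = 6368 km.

1061 km

Rhumb course C = atan2(Δλ, Δψ) with Δψ = ln[tan(π/4+φ₂/2)/tan(π/4+φ₁/2)] = +0.1607, Δλ = +0.0782 → C = 25.95°
d = R·|Δφ| / |cos C| = 6368·0.14975 / 0.89916 = 1061 km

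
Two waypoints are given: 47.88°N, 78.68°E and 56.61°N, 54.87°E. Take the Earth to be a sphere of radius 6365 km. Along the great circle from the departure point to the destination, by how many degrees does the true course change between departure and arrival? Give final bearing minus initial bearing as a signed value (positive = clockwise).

-19.0°

Initial bearing θ₁ = atan2(sin Δλ cos φ₂, cos φ₁ sin φ₂ − sin φ₁ cos φ₂ cos Δλ) = 310.01°
Final bearing θ₂ = (initial bearing from the destination back to the start) + 180° = 291.03°
Δθ = θ₂ − θ₁ = -19.0°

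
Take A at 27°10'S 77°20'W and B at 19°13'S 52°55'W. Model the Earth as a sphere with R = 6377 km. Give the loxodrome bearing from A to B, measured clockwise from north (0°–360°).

70.5°

Meridional parts: M(φ₁)=-0.4930, M(φ₂)=-0.3419 → ΔM = +0.1511;  Δλ = +0.4262 rad
tan C = Δλ / ΔM = +2.8200 → C = 70.47°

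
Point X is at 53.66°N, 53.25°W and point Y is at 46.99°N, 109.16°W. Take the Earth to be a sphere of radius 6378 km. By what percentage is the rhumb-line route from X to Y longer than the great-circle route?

Great circle: σ = 0.6171 rad → d_gc = Rσ = 3935.7 km
Rhumb: Δφ = -0.1164, Δλ = -0.9758, Δψ = -0.1827, q = Δφ/Δψ = 0.6370 → d_rh = R√(Δφ²+q²Δλ²) = 4033.6 km
Excess = (4033.6 − 3935.7) / 3935.7 = 97.9 / 3935.7 = 2.49% ≈ 2.5%

2.5%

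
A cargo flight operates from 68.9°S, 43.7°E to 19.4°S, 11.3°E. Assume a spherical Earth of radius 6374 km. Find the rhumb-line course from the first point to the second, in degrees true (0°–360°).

337.1°

Δψ = ln[tan(π/4+φ₂/2)/tan(π/4+φ₁/2)] = +1.3355
Δλ = -0.5655 rad (taken the short way round)
course = atan2(Δλ, Δψ) = 337.05°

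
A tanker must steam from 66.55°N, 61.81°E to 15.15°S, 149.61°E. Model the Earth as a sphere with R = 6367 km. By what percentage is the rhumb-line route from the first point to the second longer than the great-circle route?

3.2%

Great circle: σ = 1.7978 rad → d_gc = Rσ = 11446.3 km
Rhumb: Δφ = -1.4259, Δλ = +1.5324, Δψ = -1.8400, q = Δφ/Δψ = 0.7750 → d_rh = R√(Δφ²+q²Δλ²) = 11815.3 km
Excess = (11815.3 − 11446.3) / 11446.3 = 369.0 / 11446.3 = 3.22% ≈ 3.2%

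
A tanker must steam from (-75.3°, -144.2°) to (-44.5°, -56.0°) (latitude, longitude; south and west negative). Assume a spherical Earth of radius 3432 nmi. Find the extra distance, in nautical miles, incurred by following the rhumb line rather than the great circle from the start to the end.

Great circle: cos σ = sin φ₁ sin φ₂ + cos φ₁ cos φ₂ cos Δλ,  σ = 0.8180 rad → d_gc = 2807.5 nmi
Rhumb line: Δψ = +1.1789, q = Δφ/Δψ = 0.4560, d_rh = R√(Δφ²+q²Δλ²) = 3034.3 nmi
Excess = 3034.3 − 2807.5 = 226.8 ≈ 227 nmi

227 nmi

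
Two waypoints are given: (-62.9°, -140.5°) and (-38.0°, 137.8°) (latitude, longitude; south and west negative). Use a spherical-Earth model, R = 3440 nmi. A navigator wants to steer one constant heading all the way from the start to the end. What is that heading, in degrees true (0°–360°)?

Meridional parts: M(φ₁)=-1.4230, M(φ₂)=-0.7180 → ΔM = +0.7050;  Δλ = -1.4259 rad
tan C = Δλ / ΔM = -2.0227 → C = 296.31°

296.3°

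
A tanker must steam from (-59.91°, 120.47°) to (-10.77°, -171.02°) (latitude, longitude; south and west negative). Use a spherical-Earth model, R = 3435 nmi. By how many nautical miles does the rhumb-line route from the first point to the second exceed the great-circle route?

104 nmi

Great circle: cos σ = sin φ₁ sin φ₂ + cos φ₁ cos φ₂ cos Δλ,  σ = 1.2216 rad → d_gc = 4196.29 nmi
Rhumb line: Δψ = +1.1247, q = Δφ/Δψ = 0.7625, d_rh = R√(Δφ²+q²Δλ²) = 4299.84 nmi
Excess = 4299.84 − 4196.29 = 103.55 ≈ 104 nmi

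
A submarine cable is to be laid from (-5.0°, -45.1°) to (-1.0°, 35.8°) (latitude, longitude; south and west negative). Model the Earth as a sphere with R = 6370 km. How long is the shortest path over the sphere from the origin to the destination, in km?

8988 km

cos σ = sin φ₁ sin φ₂ + cos φ₁ cos φ₂ cos Δλ
      = sin(-5.00°)sin(-1.00°) + cos(-5.00°)cos(-1.00°)cos(80.90°) = 0.1591
σ = 80.848° → d = Rσ = 6370·1.41106 = 8988 km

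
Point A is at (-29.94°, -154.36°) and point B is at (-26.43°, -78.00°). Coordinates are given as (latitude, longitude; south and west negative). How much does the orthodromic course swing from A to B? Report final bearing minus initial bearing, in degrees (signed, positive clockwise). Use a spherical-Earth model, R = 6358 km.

-40.8°

At departure: θ₁ = atan2(sin Δλ cos φ₂, cos φ₁ sin φ₂ − sin φ₁ cos φ₂ cos Δλ) = 107.85°
At arrival: θ₂ = atan2(sin Δλ cos φ₁, −cos φ₂ sin φ₁ + sin φ₂ cos φ₁ cos Δλ) = 67.09°
Δθ = θ₂ − θ₁ = -40.8°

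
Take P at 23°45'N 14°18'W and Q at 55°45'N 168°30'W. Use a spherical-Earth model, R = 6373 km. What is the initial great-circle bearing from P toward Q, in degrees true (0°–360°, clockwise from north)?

N = sin Δλ·cos φ₂ = -0.2450;  D = cos φ₁ sin φ₂ − sin φ₁ cos φ₂ cos Δλ = +0.9607
initial course = atan2(N, D) = 345.70°

345.7°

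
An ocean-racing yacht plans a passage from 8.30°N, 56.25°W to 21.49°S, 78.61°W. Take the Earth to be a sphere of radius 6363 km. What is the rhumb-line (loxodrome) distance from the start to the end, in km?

4110 km

Rhumb course C = atan2(Δλ, Δψ) with Δψ = ln[tan(π/4+φ₂/2)/tan(π/4+φ₁/2)] = -0.5296, Δλ = -0.3903 → C = 216.39°
d = R·|Δφ| / |cos C| = 6363·0.51993 / 0.80502 = 4110 km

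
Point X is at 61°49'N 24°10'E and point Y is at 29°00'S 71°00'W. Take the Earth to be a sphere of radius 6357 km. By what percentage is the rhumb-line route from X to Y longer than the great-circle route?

2.2%

Great circle: σ = 2.0539 rad → d_gc = Rσ = 13056.6 km
Rhumb: Δφ = -1.5850, Δλ = -1.6610, Δψ = -1.9114, q = Δφ/Δψ = 0.8292 → d_rh = R√(Δφ²+q²Δλ²) = 13348.9 km
Excess = (13348.9 − 13056.6) / 13056.6 = 292.3 / 13056.6 = 2.24% ≈ 2.2%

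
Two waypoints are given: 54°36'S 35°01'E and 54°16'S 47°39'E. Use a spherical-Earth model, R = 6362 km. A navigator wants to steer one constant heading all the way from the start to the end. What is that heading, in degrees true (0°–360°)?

Meridional parts: M(φ₁)=-1.1421, M(φ₂)=-1.1321 → ΔM = +0.0100;  Δλ = +0.2205 rad
tan C = Δλ / ΔM = +22.0444 → C = 87.40°

87.4°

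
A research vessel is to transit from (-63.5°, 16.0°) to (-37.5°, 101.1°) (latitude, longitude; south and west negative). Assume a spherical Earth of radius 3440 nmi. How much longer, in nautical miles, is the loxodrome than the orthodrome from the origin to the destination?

Great circle: cos σ = sin φ₁ sin φ₂ + cos φ₁ cos φ₂ cos Δλ,  σ = 0.9581 rad → d_gc = 3296.0 nmi
Rhumb line: Δψ = +0.7392, q = Δφ/Δψ = 0.6139, d_rh = R√(Δφ²+q²Δλ²) = 3503.4 nmi
Excess = 3503.4 − 3296.0 = 207.4 ≈ 207 nmi

207 nmi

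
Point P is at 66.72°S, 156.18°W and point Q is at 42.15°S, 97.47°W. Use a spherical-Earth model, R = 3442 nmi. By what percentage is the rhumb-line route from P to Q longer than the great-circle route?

Great circle: σ = 0.6941 rad → d_gc = Rσ = 2389.1 nmi
Rhumb: Δφ = +0.4288, Δλ = +1.0247, Δψ = +0.7672, q = Δφ/Δψ = 0.5590 → d_rh = R√(Δφ²+q²Δλ²) = 2462.7 nmi
Excess = (2462.7 − 2389.1) / 2389.1 = 73.6 / 2389.1 = 3.08% ≈ 3.1%

3.1%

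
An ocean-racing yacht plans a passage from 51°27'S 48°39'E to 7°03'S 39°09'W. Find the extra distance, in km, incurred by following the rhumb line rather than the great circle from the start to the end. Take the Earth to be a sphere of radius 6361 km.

293 km

Great circle: cos σ = sin φ₁ sin φ₂ + cos φ₁ cos φ₂ cos Δλ,  σ = 1.4508 rad → d_gc = 9228.4 km
Rhumb line: Δψ = +0.9273, q = Δφ/Δψ = 0.8357, d_rh = R√(Δφ²+q²Δλ²) = 9521.1 km
Excess = 9521.1 − 9228.4 = 292.7 ≈ 293 km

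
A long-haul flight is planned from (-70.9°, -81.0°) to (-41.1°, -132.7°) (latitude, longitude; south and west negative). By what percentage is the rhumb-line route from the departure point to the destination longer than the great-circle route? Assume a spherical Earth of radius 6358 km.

Great circle: σ = 0.6856 rad → d_gc = Rσ = 4359.3 km
Rhumb: Δφ = +0.5201, Δλ = -0.9023, Δψ = +0.9942, q = Δφ/Δψ = 0.5231 → d_rh = R√(Δφ²+q²Δλ²) = 4465.8 km
Excess = (4465.8 − 4359.3) / 4359.3 = 106.5 / 4359.3 = 2.44% ≈ 2.4%

2.4%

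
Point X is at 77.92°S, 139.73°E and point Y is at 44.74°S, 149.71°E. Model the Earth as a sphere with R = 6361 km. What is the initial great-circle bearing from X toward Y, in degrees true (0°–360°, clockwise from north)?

12.9°

θ = atan2( sin Δλ·cos φ₂ ,  cos φ₁ sin φ₂ − sin φ₁ cos φ₂ cos Δλ )
  = atan2(+0.1231, +0.5368) = 12.92°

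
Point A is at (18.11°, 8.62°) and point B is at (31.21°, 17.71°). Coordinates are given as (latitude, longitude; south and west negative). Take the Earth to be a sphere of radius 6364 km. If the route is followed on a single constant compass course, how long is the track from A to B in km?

1719 km

Δψ = ln[tan(π/4+φ₂/2)/tan(π/4+φ₁/2)] = +0.2524;  Δφ = +0.2286 rad,  Δλ = +0.1587 rad
q = Δφ/Δψ = 0.9060
d = R·√(Δφ² + q²Δλ²) = 6364·0.27006 = 1719 km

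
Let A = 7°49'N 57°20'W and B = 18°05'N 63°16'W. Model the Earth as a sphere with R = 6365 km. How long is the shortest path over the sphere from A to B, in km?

1308 km

cos σ = sin φ₁ sin φ₂ + cos φ₁ cos φ₂ cos Δλ
      = sin(7.82°)sin(18.08°) + cos(7.82°)cos(18.08°)cos(-5.93°) = 0.9789
σ = 11.779° → d = Rσ = 6365·0.20558 = 1308 km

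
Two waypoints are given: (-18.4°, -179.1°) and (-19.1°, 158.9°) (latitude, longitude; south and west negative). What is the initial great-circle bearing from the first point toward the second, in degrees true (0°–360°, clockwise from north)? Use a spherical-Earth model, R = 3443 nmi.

264.5°

N = sin Δλ·cos φ₂ = -0.3540;  D = cos φ₁ sin φ₂ − sin φ₁ cos φ₂ cos Δλ = -0.0339
initial course = atan2(N, D) = 264.52°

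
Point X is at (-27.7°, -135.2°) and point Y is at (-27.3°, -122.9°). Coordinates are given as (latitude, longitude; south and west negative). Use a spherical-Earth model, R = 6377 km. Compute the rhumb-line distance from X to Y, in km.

Δψ = ln[tan(π/4+φ₂/2)/tan(π/4+φ₁/2)] = +0.0079;  Δφ = +0.0070 rad,  Δλ = +0.2147 rad
q = Δφ/Δψ = 0.8870
d = R·√(Δφ² + q²Δλ²) = 6377·0.19055 = 1215 km

1215 km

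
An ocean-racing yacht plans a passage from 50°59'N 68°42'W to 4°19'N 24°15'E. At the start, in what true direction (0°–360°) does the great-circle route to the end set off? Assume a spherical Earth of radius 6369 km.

85.0°

N = sin Δλ·cos φ₂ = +0.9958;  D = cos φ₁ sin φ₂ − sin φ₁ cos φ₂ cos Δλ = +0.0873
initial course = atan2(N, D) = 84.99°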